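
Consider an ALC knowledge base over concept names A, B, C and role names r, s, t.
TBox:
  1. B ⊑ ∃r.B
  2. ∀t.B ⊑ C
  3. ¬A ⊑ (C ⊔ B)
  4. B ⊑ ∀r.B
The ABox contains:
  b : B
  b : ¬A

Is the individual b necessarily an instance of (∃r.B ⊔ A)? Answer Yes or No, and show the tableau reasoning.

1. b : (∃r.B ⊔ A)?  L(b) = {B, ¬A} ∪ {(∀r.¬B ⊓ ¬A)}
   clash {B, ¬B} at an ∃-successor — b ∈ (∃r.B ⊔ A)
2. Hence b : (∃r.B ⊔ A): entailed.

Yes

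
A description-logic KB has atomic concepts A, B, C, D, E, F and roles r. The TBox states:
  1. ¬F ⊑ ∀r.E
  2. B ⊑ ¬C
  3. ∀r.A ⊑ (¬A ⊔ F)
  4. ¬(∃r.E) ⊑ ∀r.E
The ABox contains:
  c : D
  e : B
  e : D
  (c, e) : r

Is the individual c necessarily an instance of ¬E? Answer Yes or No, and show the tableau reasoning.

1. c : ¬E?  L(c) = {D} ∪ {E}
   open: L(c) ⊇ {D, E, F, ¬B, ∃r.E, …} (+ ∃-successors) — c ∉ ¬E possible
2. Hence c : ¬E: not entailed.

No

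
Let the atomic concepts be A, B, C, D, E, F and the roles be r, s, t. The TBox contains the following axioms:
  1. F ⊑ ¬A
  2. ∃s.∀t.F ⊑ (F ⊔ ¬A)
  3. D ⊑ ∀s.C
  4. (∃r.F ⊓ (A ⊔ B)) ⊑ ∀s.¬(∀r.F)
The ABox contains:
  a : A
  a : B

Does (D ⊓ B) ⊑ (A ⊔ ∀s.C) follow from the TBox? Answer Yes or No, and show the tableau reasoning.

Yes

1. (D ⊓ B) ⊑ (A ⊔ ∀s.C)  ⇔  ((D ⊓ B) ⊓ (¬A ⊓ ∃s.¬C)) unsat w.r.t. T
   all branches close; clash {C, ¬C} at an ∃-successor
2. Hence (D ⊓ B) ⊑ (A ⊔ ∀s.C): entailed.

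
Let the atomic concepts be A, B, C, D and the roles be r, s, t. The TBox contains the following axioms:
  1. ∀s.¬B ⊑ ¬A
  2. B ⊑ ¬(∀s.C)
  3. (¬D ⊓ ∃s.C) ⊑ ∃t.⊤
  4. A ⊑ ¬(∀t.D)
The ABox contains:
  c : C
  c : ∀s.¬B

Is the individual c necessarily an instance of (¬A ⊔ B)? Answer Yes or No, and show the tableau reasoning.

1. c : (¬A ⊔ B)?  L(c) = {C, ∀s.¬B} ∪ {(A ⊓ ¬B)}
   clash {A, ¬A} at c — c ∈ (¬A ⊔ B)
2. Hence c : (¬A ⊔ B): entailed.

Yes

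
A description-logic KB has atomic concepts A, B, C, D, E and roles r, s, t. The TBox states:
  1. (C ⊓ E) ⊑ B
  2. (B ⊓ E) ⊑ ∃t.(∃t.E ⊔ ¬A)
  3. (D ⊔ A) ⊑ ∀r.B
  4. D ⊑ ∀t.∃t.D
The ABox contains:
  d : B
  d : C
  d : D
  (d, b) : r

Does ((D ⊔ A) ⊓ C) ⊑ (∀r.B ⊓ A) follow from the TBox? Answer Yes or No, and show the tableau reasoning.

No

1. ((D ⊔ A) ⊓ C) ⊑ (∀r.B ⊓ A)  ⇔  (((D ⊔ A) ⊓ C) ⊓ (∃r.¬B ⊔ ¬A)) unsat w.r.t. T
   apply at x₀: (D ⊔ A)⊑∀r.B
   open: L(x₀) ⊇ {C, D, ¬A, ¬E, ∀r.B, …}
2. Hence ((D ⊔ A) ⊓ C) ⊑ (∀r.B ⊓ A): not entailed.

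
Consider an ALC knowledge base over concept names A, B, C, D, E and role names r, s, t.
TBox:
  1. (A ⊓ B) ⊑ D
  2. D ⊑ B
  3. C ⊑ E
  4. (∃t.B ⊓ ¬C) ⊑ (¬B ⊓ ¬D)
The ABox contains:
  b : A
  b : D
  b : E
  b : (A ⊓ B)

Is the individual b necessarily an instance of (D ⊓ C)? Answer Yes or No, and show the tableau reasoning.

No

1. b : (D ⊓ C)?  L(b) = {A, D, E, (A ⊓ B)} ∪ {(¬D ⊔ ¬C)}
   open: L(b) ⊇ {A, B, D, E, ¬C, …} — b ∉ (D ⊓ C) possible
2. Hence b : (D ⊓ C): not entailed.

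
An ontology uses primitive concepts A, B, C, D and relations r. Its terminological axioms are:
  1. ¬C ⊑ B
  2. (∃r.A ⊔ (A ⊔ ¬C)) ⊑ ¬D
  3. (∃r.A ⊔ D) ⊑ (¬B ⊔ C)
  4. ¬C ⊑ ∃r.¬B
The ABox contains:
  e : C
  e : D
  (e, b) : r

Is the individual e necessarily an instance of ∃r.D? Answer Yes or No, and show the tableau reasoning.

1. e : ∃r.D?  L(e) = {C, D} ∪ {∀r.¬D}
   open: L(e) ⊇ {C, D, ¬A, ∀r.¬A, ∀r.¬D} — e ∉ ∃r.D possible
2. Hence e : ∃r.D: not entailed.

No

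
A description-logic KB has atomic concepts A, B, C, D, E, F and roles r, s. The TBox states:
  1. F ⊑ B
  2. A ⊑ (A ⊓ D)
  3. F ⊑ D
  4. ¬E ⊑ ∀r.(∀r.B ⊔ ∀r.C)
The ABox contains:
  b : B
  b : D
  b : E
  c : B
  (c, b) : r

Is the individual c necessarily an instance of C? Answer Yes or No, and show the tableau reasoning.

1. c : C?  L(c) = {B} ∪ {¬C}
   open: L(c) ⊇ {B, E, ¬A, ¬C, ¬F} — c ∉ C possible
2. Hence c : C: not entailed.

No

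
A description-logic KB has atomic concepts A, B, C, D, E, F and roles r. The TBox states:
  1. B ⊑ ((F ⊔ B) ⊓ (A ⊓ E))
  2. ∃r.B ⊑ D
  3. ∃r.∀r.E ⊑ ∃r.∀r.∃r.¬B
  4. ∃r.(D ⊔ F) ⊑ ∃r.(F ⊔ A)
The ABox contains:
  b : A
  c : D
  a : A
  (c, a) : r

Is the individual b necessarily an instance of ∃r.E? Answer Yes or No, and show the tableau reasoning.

No

1. b : ∃r.E?  L(b) = {A} ∪ {∀r.¬E}
   open: L(b) ⊇ {A, ¬B, ∀r.(¬D ⊓ ¬F), ∀r.¬B, ∀r.¬E, …} — b ∉ ∃r.E possible
2. Hence b : ∃r.E: not entailed.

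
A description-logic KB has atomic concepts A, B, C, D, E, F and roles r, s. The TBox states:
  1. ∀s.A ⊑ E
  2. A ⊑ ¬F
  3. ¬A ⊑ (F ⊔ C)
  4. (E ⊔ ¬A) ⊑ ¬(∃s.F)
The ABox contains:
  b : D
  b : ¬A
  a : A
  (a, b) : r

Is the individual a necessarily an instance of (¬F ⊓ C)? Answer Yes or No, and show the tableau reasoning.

1. a : (¬F ⊓ C)?  L(a) = {A} ∪ {(F ⊔ ¬C)}
   apply at a: A⊑¬F
   open: L(a) ⊇ {A, ¬C, ¬E, ¬F, ∃s.¬A} (+ ∃-successors) — a ∉ (¬F ⊓ C) possible
2. Hence a : (¬F ⊓ C): not entailed.

No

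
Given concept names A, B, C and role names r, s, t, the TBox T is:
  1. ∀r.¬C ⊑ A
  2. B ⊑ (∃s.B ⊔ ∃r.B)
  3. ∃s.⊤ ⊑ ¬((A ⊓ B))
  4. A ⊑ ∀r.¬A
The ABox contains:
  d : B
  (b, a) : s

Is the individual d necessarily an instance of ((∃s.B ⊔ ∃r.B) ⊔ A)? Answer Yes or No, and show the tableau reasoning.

1. d : ((∃s.B ⊔ ∃r.B) ⊔ A)?  L(d) = {B} ∪ {((∀s.¬B ⊓ ∀r.¬B) ⊓ ¬A)}
   clash {A, ¬A} at d — d ∈ ((∃s.B ⊔ ∃r.B) ⊔ A)
2. Hence d : ((∃s.B ⊔ ∃r.B) ⊔ A): entailed.

Yes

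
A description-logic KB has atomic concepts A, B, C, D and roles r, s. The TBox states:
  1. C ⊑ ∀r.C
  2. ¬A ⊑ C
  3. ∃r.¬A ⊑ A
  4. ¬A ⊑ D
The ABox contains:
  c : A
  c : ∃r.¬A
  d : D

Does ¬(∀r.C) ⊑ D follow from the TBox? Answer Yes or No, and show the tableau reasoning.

1. ¬(∀r.C) ⊑ D  ⇔  (∃r.¬C ⊓ ¬D) unsat w.r.t. T
   open: L(x₀) ⊇ {A, ¬C, ¬D, ∃r.¬C} (+ ∃-successors)
2. Hence ¬(∀r.C) ⊑ D: not entailed.

No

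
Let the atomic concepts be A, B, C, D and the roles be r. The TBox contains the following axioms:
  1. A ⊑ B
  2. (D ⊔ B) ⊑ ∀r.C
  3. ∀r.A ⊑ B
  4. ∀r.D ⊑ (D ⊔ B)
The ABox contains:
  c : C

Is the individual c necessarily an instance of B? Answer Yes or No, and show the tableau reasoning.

1. c : B?  L(c) = {C} ∪ {¬B}
   open: L(c) ⊇ {C, ¬A, ¬B, ¬D, ∃r.¬A, …} (+ ∃-successors) — c ∉ B possible
2. Hence c : B: not entailed.

No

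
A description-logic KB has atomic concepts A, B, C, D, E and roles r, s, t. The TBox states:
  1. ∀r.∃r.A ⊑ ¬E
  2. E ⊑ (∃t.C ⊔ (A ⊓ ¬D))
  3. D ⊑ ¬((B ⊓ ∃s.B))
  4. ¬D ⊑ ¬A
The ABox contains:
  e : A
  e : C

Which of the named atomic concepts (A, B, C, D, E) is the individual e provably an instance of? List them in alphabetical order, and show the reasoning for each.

1. e : A?  L(e) = {A, C} ∪ {¬A}
   clash {A, ¬A} at e — e ∈ A
2. e : B?  L(e) = {A, C} ∪ {¬B}
   open: L(e) ⊇ {A, C, D, ¬B, ¬E} — e ∉ B possible
3. e : C?  L(e) = {A, C} ∪ {¬C}
   clash {C, ¬C} at e — e ∈ C
4. e : D?  L(e) = {A, C} ∪ {¬D}
   clash {A, ¬A} at e — e ∈ D
5. e : E?  L(e) = {A, C} ∪ {¬E}
   open: L(e) ⊇ {A, C, D, ¬B, ¬E} — e ∉ E possible
6. Entailed for e: {A, C, D}

{A, C, D}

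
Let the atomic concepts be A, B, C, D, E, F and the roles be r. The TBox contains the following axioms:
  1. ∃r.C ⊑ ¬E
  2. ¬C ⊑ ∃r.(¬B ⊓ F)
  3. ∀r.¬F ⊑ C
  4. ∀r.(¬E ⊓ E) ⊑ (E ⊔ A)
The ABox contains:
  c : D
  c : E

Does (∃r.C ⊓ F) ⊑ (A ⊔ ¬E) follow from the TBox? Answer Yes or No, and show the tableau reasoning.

Yes

1. (∃r.C ⊓ F) ⊑ (A ⊔ ¬E)  ⇔  ((∃r.C ⊓ F) ⊓ (¬A ⊓ E)) unsat w.r.t. T
   all branches close; clash {E, ¬E} at x₀
2. Hence (∃r.C ⊓ F) ⊑ (A ⊔ ¬E): entailed.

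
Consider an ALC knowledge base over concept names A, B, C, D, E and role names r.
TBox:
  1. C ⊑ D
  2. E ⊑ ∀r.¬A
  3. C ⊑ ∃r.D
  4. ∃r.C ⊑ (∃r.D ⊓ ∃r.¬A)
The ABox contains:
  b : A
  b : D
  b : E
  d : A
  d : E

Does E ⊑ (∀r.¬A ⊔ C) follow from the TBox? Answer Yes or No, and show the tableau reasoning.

1. E ⊑ (∀r.¬A ⊔ C)  ⇔  (E ⊓ (∃r.A ⊓ ¬C)) unsat w.r.t. T
   all branches close; clash {A, ¬A} at an ∃-successor
2. Hence E ⊑ (∀r.¬A ⊔ C): entailed.

Yes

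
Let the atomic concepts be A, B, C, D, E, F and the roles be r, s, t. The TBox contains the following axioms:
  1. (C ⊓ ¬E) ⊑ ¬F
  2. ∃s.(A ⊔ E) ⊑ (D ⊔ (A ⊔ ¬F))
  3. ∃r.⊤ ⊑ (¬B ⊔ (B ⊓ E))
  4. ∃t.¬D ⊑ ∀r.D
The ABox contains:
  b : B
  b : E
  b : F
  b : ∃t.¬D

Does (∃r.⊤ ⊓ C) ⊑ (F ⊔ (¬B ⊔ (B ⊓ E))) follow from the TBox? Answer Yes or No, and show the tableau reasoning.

Yes

1. (∃r.⊤ ⊓ C) ⊑ (F ⊔ (¬B ⊔ (B ⊓ E)))  ⇔  ((∃r.⊤ ⊓ C) ⊓ (¬F ⊓ (B ⊓ (¬B ⊔ ¬E)))) unsat w.r.t. T
   all branches close; clash {E, ¬E} at x₀
2. Hence (∃r.⊤ ⊓ C) ⊑ (F ⊔ (¬B ⊔ (B ⊓ E))): entailed.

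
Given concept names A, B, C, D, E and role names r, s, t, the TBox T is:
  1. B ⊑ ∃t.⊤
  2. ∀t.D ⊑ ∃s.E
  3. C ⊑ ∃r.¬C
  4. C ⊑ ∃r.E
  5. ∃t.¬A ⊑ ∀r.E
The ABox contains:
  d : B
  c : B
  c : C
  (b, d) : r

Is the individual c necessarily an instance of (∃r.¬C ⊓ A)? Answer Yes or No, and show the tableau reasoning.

1. c : (∃r.¬C ⊓ A)?  L(c) = {B, C} ∪ {(∀r.C ⊔ ¬A)}
   apply at c: B⊑∃t.⊤; C⊑∃r.¬C; C⊑∃r.E
   open: L(c) ⊇ {B, C, ¬A, ∀t.A, ∃r.E, …} (+ ∃-successors) — c ∉ (∃r.¬C ⊓ A) possible
2. Hence c : (∃r.¬C ⊓ A): not entailed.

No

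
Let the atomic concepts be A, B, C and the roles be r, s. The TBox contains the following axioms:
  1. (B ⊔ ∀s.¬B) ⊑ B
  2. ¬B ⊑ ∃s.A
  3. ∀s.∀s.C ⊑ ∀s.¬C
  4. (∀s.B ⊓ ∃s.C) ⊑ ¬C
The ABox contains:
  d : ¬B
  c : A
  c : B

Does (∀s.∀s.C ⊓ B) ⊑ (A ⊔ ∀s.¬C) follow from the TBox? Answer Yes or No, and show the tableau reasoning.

1. (∀s.∀s.C ⊓ B) ⊑ (A ⊔ ∀s.¬C)  ⇔  ((∀s.∀s.C ⊓ B) ⊓ (¬A ⊓ ∃s.C)) unsat w.r.t. T
   all branches close; clash {C, ¬C} at an ∃-successor
2. Hence (∀s.∀s.C ⊓ B) ⊑ (A ⊔ ∀s.¬C): entailed.

Yes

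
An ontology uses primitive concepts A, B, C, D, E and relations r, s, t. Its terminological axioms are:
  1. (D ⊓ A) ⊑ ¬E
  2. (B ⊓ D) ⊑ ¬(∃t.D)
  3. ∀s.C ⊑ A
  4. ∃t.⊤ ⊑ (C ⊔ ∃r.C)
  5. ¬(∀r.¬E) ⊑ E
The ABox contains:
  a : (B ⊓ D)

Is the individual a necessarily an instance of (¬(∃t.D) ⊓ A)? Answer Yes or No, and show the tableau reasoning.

No

1. a : (¬(∃t.D) ⊓ A)?  L(a) = {(B ⊓ D)} ∪ {(∃t.D ⊔ ¬A)}
   apply at a: (B ⊓ D)⊑¬(∃t.D)
   open: L(a) ⊇ {B, D, ¬A, ∀r.¬E, ∀t.¬D, …} (+ ∃-successors) — a ∉ (¬(∃t.D) ⊓ A) possible
2. Hence a : (¬(∃t.D) ⊓ A): not entailed.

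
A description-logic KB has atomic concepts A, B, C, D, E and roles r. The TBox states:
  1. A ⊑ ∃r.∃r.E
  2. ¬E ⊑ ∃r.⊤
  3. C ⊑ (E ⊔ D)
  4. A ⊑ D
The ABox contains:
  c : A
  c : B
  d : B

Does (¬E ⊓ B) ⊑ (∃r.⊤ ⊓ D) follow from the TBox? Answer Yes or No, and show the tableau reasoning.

1. (¬E ⊓ B) ⊑ (∃r.⊤ ⊓ D)  ⇔  ((¬E ⊓ B) ⊓ (∀r.⊥ ⊔ ¬D)) unsat w.r.t. T
   apply at x₀: ¬E⊑∃r.⊤
   open: L(x₀) ⊇ {B, ¬A, ¬C, ¬D, ¬E, …} (+ ∃-successors)
2. Hence (¬E ⊓ B) ⊑ (∃r.⊤ ⊓ D): not entailed.

No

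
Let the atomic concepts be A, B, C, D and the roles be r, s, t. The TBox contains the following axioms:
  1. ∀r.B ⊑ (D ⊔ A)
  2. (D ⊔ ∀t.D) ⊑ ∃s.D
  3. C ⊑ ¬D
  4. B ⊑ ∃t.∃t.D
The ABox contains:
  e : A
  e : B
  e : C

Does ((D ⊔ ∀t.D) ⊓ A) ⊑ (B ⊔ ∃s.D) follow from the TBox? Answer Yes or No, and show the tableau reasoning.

Yes

1. ((D ⊔ ∀t.D) ⊓ A) ⊑ (B ⊔ ∃s.D)  ⇔  (((D ⊔ ∀t.D) ⊓ A) ⊓ (¬B ⊓ ∀s.¬D)) unsat w.r.t. T
   all branches close; clash {D, ¬D} at an ∃-successor
2. Hence ((D ⊔ ∀t.D) ⊓ A) ⊑ (B ⊔ ∃s.D): entailed.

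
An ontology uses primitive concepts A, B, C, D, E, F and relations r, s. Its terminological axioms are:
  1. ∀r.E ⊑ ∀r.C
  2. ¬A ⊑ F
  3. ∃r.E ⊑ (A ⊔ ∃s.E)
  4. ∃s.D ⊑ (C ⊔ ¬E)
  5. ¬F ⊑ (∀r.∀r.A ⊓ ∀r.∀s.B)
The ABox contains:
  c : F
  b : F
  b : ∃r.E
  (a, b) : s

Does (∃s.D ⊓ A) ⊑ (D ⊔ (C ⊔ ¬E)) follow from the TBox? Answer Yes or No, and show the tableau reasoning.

1. (∃s.D ⊓ A) ⊑ (D ⊔ (C ⊔ ¬E))  ⇔  ((∃s.D ⊓ A) ⊓ (¬D ⊓ (¬C ⊓ E))) unsat w.r.t. T
   all branches close; clash {E, ¬E} at x₀
2. Hence (∃s.D ⊓ A) ⊑ (D ⊔ (C ⊔ ¬E)): entailed.

Yes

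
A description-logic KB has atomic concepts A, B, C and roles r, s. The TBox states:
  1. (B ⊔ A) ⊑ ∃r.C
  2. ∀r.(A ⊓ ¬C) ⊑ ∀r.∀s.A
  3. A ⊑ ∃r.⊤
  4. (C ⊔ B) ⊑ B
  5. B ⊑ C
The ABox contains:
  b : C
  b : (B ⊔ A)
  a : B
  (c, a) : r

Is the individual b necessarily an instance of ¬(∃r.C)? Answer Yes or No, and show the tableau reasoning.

No

1. b : ¬(∃r.C)?  L(b) = {C, (B ⊔ A)} ∪ {∃r.C}
   open: L(b) ⊇ {B, C, ¬A, ∃r.(¬A ⊔ C), ∃r.C} (+ ∃-successors) — b ∉ ¬(∃r.C) possible
2. Hence b : ¬(∃r.C): not entailed.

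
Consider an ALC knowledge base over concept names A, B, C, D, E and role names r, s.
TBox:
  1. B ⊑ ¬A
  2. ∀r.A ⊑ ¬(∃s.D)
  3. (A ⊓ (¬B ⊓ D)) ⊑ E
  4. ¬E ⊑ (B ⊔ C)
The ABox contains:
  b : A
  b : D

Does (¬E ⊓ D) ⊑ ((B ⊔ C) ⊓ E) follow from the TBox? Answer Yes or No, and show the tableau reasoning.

No

1. (¬E ⊓ D) ⊑ ((B ⊔ C) ⊓ E)  ⇔  ((¬E ⊓ D) ⊓ ((¬B ⊓ ¬C) ⊔ ¬E)) unsat w.r.t. T
   apply at x₀: ¬E⊑(B ⊔ C)
   open: L(x₀) ⊇ {B, D, ¬A, ¬E, ∃r.¬A} (+ ∃-successors)
2. Hence (¬E ⊓ D) ⊑ ((B ⊔ C) ⊓ E): not entailed.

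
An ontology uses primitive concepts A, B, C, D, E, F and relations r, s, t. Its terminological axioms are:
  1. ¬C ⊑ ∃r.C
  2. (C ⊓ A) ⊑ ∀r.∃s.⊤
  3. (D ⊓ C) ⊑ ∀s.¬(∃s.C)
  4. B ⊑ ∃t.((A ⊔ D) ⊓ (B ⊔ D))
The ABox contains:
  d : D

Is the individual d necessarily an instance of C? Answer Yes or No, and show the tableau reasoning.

1. d : C?  L(d) = {D} ∪ {¬C}
   apply at d: ¬C⊑∃r.C
   open: L(d) ⊇ {D, ¬B, ¬C, ∃r.C} (+ ∃-successors) — d ∉ C possible
2. Hence d : C: not entailed.

No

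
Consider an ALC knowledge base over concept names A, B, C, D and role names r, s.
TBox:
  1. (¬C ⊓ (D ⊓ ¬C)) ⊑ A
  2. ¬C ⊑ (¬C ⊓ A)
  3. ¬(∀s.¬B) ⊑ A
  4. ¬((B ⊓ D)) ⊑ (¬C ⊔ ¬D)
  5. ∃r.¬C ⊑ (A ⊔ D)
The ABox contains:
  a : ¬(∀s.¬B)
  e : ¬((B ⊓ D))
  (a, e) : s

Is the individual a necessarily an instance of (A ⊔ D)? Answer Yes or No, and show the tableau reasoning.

Yes

1. a : (A ⊔ D)?  L(a) = {¬(∀s.¬B)} ∪ {(¬A ⊓ ¬D)}
   clash {D, ¬D} at a — a ∈ (A ⊔ D)
2. Hence a : (A ⊔ D): entailed.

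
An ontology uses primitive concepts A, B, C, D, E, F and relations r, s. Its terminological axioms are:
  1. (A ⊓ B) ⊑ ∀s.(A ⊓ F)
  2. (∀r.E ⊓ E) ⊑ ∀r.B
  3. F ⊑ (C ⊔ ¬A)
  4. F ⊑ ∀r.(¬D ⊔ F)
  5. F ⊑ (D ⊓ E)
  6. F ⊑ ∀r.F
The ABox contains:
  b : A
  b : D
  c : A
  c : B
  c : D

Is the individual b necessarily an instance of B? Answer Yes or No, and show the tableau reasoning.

No

1. b : B?  L(b) = {A, D} ∪ {¬B}
   open: L(b) ⊇ {A, D, ¬B, ¬F, ∃r.¬E} (+ ∃-successors) — b ∉ B possible
2. Hence b : B: not entailed.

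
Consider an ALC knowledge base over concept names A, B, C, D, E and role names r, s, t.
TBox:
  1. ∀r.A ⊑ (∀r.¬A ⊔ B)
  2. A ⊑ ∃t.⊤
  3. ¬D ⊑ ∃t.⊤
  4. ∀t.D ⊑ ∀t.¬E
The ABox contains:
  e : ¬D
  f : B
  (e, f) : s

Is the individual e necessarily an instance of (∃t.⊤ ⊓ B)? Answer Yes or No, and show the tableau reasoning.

No

1. e : (∃t.⊤ ⊓ B)?  L(e) = {¬D} ∪ {(∀t.⊥ ⊔ ¬B)}
   apply at e: ¬D⊑∃t.⊤
   open: L(e) ⊇ {¬B, ¬D, ∃r.¬A, ∃t.¬D, ∃t.⊤} (+ ∃-successors) — e ∉ (∃t.⊤ ⊓ B) possible
2. Hence e : (∃t.⊤ ⊓ B): not entailed.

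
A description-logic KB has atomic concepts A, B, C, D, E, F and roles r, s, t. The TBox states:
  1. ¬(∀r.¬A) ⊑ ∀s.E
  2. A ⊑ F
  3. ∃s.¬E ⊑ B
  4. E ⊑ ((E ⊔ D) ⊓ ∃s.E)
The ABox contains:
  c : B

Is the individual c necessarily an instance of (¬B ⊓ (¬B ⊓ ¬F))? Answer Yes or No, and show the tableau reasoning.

No

1. c : (¬B ⊓ (¬B ⊓ ¬F))?  L(c) = {B} ∪ {(B ⊔ (B ⊔ F))}
   open: L(c) ⊇ {B, ¬A, ¬E, ∀r.¬A} — c ∉ (¬B ⊓ (¬B ⊓ ¬F)) possible
2. Hence c : (¬B ⊓ (¬B ⊓ ¬F)): not entailed.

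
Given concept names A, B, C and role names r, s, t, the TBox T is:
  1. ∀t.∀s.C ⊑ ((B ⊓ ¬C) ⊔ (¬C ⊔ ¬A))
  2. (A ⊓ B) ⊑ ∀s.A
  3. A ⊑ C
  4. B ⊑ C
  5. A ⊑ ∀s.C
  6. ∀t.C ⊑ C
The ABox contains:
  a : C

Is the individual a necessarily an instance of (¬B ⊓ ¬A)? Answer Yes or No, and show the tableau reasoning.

No

1. a : (¬B ⊓ ¬A)?  L(a) = {C} ∪ {(B ⊔ A)}
   open: L(a) ⊇ {B, C, ¬A, ∃t.∃s.¬C} (+ ∃-successors) — a ∉ (¬B ⊓ ¬A) possible
2. Hence a : (¬B ⊓ ¬A): not entailed.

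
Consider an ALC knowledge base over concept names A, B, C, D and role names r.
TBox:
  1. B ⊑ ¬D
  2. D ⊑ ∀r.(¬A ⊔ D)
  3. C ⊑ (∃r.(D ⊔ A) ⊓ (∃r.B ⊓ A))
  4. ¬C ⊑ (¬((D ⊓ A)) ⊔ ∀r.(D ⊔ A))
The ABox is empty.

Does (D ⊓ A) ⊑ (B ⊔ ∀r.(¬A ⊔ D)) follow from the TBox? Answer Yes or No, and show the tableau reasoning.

Yes

1. (D ⊓ A) ⊑ (B ⊔ ∀r.(¬A ⊔ D))  ⇔  ((D ⊓ A) ⊓ (¬B ⊓ ∃r.(A ⊓ ¬D))) unsat w.r.t. T
   all branches close; clash {D, ¬D} at an ∃-successor
2. Hence (D ⊓ A) ⊑ (B ⊔ ∀r.(¬A ⊔ D)): entailed.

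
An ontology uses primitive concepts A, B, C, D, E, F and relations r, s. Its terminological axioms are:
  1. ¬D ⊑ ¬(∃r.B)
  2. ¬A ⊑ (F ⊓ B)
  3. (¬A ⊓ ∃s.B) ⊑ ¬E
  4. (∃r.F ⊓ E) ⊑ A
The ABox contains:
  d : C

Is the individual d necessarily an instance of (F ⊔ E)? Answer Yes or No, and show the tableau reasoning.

1. d : (F ⊔ E)?  L(d) = {C} ∪ {(¬F ⊓ ¬E)}
   open: L(d) ⊇ {A, C, D, ¬E, ¬F} — d ∉ (F ⊔ E) possible
2. Hence d : (F ⊔ E): not entailed.

No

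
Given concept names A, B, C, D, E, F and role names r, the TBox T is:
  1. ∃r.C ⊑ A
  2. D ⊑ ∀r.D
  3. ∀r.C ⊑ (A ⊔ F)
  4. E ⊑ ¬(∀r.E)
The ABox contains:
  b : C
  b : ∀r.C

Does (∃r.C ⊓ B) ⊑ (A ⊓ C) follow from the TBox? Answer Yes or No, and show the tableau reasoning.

No

1. (∃r.C ⊓ B) ⊑ (A ⊓ C)  ⇔  ((∃r.C ⊓ B) ⊓ (¬A ⊔ ¬C)) unsat w.r.t. T
   apply at x₀: ∃r.C⊑A
   open: L(x₀) ⊇ {A, B, ¬C, ¬D, ¬E, …} (+ ∃-successors)
2. Hence (∃r.C ⊓ B) ⊑ (A ⊓ C): not entailed.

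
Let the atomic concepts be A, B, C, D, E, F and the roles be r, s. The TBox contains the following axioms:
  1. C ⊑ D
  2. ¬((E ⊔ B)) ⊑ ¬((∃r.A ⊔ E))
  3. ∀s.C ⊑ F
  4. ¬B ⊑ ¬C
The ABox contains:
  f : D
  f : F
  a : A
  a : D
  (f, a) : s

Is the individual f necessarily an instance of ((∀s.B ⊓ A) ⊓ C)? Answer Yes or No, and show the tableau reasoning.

1. f : ((∀s.B ⊓ A) ⊓ C)?  L(f) = {D, F} ∪ {((∃s.¬B ⊔ ¬A) ⊔ ¬C)}
   open: L(f) ⊇ {B, D, F, ∃s.¬B} (+ ∃-successors) — f ∉ ((∀s.B ⊓ A) ⊓ C) possible
2. Hence f : ((∀s.B ⊓ A) ⊓ C): not entailed.

No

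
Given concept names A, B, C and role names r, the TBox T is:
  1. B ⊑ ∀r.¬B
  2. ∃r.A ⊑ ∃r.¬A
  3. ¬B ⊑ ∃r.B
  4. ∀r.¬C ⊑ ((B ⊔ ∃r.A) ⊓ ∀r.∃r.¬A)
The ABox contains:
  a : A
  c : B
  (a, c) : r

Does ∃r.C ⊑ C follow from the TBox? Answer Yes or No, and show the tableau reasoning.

1. ∃r.C ⊑ C  ⇔  (∃r.C ⊓ ¬C) unsat w.r.t. T
   open: L(x₀) ⊇ {B, ¬C, ∀r.¬A, ∀r.¬B, ∃r.C} (+ ∃-successors)
2. Hence ∃r.C ⊑ C: not entailed.

No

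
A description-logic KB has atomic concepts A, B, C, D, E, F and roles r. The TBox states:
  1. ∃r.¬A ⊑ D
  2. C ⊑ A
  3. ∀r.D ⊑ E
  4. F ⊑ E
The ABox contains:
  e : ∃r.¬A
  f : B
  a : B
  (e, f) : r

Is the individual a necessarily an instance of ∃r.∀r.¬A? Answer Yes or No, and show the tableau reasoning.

No

1. a : ∃r.∀r.¬A?  L(a) = {B} ∪ {∀r.∃r.A}
   open: L(a) ⊇ {B, ¬C, ¬F, ∀r.A, ∀r.∃r.A, …} (+ ∃-successors) — a ∉ ∃r.∀r.¬A possible
2. Hence a : ∃r.∀r.¬A: not entailed.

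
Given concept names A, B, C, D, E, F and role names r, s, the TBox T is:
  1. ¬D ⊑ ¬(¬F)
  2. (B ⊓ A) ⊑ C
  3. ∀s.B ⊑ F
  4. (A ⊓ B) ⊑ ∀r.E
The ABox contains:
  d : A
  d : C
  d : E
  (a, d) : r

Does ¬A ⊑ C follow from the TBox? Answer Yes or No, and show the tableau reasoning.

1. ¬A ⊑ C  ⇔  (¬A ⊓ ¬C) unsat w.r.t. T
   open: L(x₀) ⊇ {D, ¬A, ¬C, ∃s.¬B} (+ ∃-successors)
2. Hence ¬A ⊑ C: not entailed.

No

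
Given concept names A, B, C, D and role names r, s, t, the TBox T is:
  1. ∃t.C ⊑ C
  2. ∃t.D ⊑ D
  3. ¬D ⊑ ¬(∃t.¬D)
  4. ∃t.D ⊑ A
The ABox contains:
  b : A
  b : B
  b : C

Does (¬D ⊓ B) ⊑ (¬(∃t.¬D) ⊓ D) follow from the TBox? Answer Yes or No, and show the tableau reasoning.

No

1. (¬D ⊓ B) ⊑ (¬(∃t.¬D) ⊓ D)  ⇔  ((¬D ⊓ B) ⊓ (∃t.¬D ⊔ ¬D)) unsat w.r.t. T
   apply at x₀: ¬D⊑¬(∃t.¬D)
   open: L(x₀) ⊇ {B, ¬D, ∀t.D, ∀t.¬C, ∀t.¬D}
2. Hence (¬D ⊓ B) ⊑ (¬(∃t.¬D) ⊓ D): not entailed.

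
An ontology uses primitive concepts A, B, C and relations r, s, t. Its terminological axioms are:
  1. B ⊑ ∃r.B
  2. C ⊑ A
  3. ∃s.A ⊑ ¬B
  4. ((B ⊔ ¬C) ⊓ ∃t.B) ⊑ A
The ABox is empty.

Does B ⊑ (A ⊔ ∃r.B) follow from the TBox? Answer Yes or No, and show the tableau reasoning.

Yes

1. B ⊑ (A ⊔ ∃r.B)  ⇔  (B ⊓ (¬A ⊓ ∀r.¬B)) unsat w.r.t. T
   all branches close; clash {A, ¬A} at x₀
2. Hence B ⊑ (A ⊔ ∃r.B): entailed.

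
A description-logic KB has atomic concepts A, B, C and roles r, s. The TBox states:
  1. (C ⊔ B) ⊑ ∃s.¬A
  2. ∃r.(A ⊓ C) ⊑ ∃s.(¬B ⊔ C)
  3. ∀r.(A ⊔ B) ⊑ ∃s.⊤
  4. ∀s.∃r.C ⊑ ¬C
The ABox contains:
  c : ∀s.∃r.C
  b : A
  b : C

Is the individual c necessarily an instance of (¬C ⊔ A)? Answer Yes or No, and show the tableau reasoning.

Yes

1. c : (¬C ⊔ A)?  L(c) = {∀s.∃r.C} ∪ {(C ⊓ ¬A)}
   clash {C, ¬C} at c — c ∈ (¬C ⊔ A)
2. Hence c : (¬C ⊔ A): entailed.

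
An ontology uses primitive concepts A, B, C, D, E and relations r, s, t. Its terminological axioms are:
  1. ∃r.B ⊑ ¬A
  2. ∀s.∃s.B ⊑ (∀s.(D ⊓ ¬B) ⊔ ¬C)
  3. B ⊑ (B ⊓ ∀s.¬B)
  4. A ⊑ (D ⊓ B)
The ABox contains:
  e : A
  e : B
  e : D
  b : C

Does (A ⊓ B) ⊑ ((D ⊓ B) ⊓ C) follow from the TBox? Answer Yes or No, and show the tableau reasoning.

No

1. (A ⊓ B) ⊑ ((D ⊓ B) ⊓ C)  ⇔  ((A ⊓ B) ⊓ ((¬D ⊔ ¬B) ⊔ ¬C)) unsat w.r.t. T
   apply at x₀: B⊑(B ⊓ ∀s.¬B); A⊑(D ⊓ B)
   open: L(x₀) ⊇ {A, B, D, ¬C, ∀r.¬B, …} (+ ∃-successors)
2. Hence (A ⊓ B) ⊑ ((D ⊓ B) ⊓ C): not entailed.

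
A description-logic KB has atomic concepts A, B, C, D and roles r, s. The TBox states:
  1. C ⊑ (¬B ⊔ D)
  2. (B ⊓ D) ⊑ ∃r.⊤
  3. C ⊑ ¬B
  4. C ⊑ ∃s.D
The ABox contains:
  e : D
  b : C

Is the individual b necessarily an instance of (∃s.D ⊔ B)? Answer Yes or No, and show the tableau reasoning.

1. b : (∃s.D ⊔ B)?  L(b) = {C} ∪ {(∀s.¬D ⊓ ¬B)}
   clash {D, ¬D} at an ∃-successor — b ∈ (∃s.D ⊔ B)
2. Hence b : (∃s.D ⊔ B): entailed.

Yes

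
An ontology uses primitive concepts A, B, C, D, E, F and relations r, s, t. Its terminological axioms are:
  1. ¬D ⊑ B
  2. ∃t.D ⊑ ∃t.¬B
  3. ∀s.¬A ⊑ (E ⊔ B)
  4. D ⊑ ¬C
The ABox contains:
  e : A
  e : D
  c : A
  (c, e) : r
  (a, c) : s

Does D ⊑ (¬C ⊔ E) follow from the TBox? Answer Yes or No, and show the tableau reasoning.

Yes

1. D ⊑ (¬C ⊔ E)  ⇔  (D ⊓ (C ⊓ ¬E)) unsat w.r.t. T
   all branches close; clash {C, ¬C} at x₀
2. Hence D ⊑ (¬C ⊔ E): entailed.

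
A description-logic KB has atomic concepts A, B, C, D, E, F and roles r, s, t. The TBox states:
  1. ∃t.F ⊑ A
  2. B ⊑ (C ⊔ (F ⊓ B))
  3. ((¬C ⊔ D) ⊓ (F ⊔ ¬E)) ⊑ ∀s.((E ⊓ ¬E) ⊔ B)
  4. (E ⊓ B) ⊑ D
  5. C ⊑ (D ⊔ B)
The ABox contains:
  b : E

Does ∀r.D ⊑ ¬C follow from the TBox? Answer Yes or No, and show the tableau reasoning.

1. ∀r.D ⊑ ¬C  ⇔  (∀r.D ⊓ C) unsat w.r.t. T
   apply at x₀: C⊑(D ⊔ B)
   open: L(x₀) ⊇ {C, D, E, ¬B, ¬F, …}
2. Hence ∀r.D ⊑ ¬C: not entailed.

No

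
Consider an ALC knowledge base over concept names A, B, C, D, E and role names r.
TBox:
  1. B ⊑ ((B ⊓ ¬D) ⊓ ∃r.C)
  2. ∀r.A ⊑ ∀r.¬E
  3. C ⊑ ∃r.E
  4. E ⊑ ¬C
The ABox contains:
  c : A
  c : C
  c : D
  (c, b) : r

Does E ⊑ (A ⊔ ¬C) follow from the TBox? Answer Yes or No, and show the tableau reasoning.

1. E ⊑ (A ⊔ ¬C)  ⇔  (E ⊓ (¬A ⊓ C)) unsat w.r.t. T
   all branches close; clash {C, ¬C} at x₀
2. Hence E ⊑ (A ⊔ ¬C): entailed.

Yes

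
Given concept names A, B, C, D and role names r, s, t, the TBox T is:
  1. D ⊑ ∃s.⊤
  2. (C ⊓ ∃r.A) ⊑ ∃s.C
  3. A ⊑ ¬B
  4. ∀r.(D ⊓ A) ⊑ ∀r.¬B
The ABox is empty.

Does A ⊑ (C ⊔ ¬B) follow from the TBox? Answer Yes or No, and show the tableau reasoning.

1. A ⊑ (C ⊔ ¬B)  ⇔  (A ⊓ (¬C ⊓ B)) unsat w.r.t. T
   all branches close; clash {B, ¬B} at x₀
2. Hence A ⊑ (C ⊔ ¬B): entailed.

Yes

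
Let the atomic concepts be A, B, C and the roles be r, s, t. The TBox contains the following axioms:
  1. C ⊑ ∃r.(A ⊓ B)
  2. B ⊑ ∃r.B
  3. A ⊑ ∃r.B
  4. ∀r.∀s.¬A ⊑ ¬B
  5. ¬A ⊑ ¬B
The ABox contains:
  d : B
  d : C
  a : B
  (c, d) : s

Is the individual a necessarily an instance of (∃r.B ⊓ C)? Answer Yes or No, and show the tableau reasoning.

1. a : (∃r.B ⊓ C)?  L(a) = {B} ∪ {(∀r.¬B ⊔ ¬C)}
   apply at a: B⊑∃r.B
   open: L(a) ⊇ {A, B, ¬C, ∃r.B, ∃r.∃s.A} (+ ∃-successors) — a ∉ (∃r.B ⊓ C) possible
2. Hence a : (∃r.B ⊓ C): not entailed.

No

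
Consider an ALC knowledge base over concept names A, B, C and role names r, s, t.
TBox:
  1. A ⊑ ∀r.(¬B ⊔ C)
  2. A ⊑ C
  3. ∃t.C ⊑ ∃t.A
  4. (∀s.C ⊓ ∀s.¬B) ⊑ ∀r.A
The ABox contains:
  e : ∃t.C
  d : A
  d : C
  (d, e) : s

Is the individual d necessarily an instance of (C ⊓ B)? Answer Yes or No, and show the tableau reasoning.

1. d : (C ⊓ B)?  L(d) = {A, C} ∪ {(¬C ⊔ ¬B)}
   apply at d: A⊑∀r.(¬B ⊔ C)
   open: L(d) ⊇ {A, C, ¬B, ∀r.(¬B ⊔ C), ∀t.¬C, …} (+ ∃-successors) — d ∉ (C ⊓ B) possible
2. Hence d : (C ⊓ B): not entailed.

No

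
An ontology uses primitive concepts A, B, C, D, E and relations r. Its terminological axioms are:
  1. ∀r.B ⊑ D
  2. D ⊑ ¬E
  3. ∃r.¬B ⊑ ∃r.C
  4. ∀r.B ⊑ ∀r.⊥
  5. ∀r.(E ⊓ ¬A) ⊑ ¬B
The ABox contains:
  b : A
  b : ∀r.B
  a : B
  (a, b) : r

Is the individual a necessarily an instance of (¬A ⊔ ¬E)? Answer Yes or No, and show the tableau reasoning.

1. a : (¬A ⊔ ¬E)?  L(a) = {B} ∪ {(A ⊓ E)}
   open: L(a) ⊇ {A, B, E, ¬D, ∃r.(¬E ⊔ A), …} (+ ∃-successors) — a ∉ (¬A ⊔ ¬E) possible
2. Hence a : (¬A ⊔ ¬E): not entailed.

No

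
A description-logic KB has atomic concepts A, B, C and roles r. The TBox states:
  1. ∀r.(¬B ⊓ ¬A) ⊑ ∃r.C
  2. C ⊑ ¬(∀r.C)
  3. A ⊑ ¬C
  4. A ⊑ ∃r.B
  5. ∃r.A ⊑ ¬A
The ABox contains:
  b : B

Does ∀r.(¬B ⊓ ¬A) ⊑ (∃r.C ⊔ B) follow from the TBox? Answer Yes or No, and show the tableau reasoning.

Yes

1. ∀r.(¬B ⊓ ¬A) ⊑ (∃r.C ⊔ B)  ⇔  (∀r.(¬B ⊓ ¬A) ⊓ (∀r.¬C ⊓ ¬B)) unsat w.r.t. T
   all branches close; clash {B, ¬B} at an ∃-successor
2. Hence ∀r.(¬B ⊓ ¬A) ⊑ (∃r.C ⊔ B): entailed.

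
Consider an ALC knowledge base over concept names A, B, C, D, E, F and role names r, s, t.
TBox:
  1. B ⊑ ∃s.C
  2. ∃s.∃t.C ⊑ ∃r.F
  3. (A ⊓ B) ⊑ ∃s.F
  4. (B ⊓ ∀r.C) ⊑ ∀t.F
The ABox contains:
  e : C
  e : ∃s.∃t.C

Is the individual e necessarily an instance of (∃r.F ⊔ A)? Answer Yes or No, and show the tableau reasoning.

1. e : (∃r.F ⊔ A)?  L(e) = {C, ∃s.∃t.C} ∪ {(∀r.¬F ⊓ ¬A)}
   clash {F, ¬F} at an ∃-successor — e ∈ (∃r.F ⊔ A)
2. Hence e : (∃r.F ⊔ A): entailed.

Yes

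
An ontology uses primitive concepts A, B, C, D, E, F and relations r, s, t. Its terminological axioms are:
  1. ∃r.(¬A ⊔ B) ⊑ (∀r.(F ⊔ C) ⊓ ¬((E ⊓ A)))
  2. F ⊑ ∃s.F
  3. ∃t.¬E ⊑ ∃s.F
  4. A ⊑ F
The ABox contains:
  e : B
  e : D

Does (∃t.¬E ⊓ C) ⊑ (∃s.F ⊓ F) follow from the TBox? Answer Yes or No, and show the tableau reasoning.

1. (∃t.¬E ⊓ C) ⊑ (∃s.F ⊓ F)  ⇔  ((∃t.¬E ⊓ C) ⊓ (∀s.¬F ⊔ ¬F)) unsat w.r.t. T
   apply at x₀: ∃t.¬E⊑∃s.F
   open: L(x₀) ⊇ {C, ¬A, ¬F, ∀r.(A ⊓ ¬B), ∃s.F, …} (+ ∃-successors)
2. Hence (∃t.¬E ⊓ C) ⊑ (∃s.F ⊓ F): not entailed.

No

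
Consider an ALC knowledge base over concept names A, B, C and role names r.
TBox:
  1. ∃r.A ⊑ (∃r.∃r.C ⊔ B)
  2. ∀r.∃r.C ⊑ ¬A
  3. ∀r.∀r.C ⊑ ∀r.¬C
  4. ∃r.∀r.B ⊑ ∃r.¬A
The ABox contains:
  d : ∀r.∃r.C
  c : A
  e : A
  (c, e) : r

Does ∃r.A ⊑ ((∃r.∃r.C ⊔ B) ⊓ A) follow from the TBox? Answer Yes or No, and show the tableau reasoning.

1. ∃r.A ⊑ ((∃r.∃r.C ⊔ B) ⊓ A)  ⇔  (∃r.A ⊓ ((∀r.∀r.¬C ⊓ ¬B) ⊔ ¬A)) unsat w.r.t. T
   apply at x₀: ∃r.A⊑(∃r.∃r.C ⊔ B)
   open: L(x₀) ⊇ {¬A, ∀r.∃r.¬B, ∃r.A, ∃r.∀r.¬C, ∃r.∃r.C, …} (+ ∃-successors)
2. Hence ∃r.A ⊑ ((∃r.∃r.C ⊔ B) ⊓ A): not entailed.

No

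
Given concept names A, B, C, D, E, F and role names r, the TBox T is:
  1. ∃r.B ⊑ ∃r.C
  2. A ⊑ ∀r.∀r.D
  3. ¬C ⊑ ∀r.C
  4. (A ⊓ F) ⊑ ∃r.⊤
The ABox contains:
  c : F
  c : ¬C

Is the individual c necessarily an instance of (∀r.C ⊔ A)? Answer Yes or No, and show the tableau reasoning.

1. c : (∀r.C ⊔ A)?  L(c) = {F, ¬C} ∪ {(∃r.¬C ⊓ ¬A)}
   clash {C, ¬C} at an ∃-successor — c ∈ (∀r.C ⊔ A)
2. Hence c : (∀r.C ⊔ A): entailed.

Yes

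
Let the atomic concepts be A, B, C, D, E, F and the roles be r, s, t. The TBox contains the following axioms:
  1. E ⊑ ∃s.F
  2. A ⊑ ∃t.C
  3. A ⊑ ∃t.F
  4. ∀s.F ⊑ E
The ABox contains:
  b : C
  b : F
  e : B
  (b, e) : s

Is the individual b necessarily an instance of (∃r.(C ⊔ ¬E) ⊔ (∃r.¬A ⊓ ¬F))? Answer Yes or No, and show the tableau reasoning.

No

1. b : (∃r.(C ⊔ ¬E) ⊔ (∃r.¬A ⊓ ¬F))?  L(b) = {C, F} ∪ {(∀r.(¬C ⊓ E) ⊓ (∀r.A ⊔ F))}
   open: L(b) ⊇ {C, F, ¬A, ¬E, ∀r.(¬C ⊓ E), …} (+ ∃-successors) — b ∉ (∃r.(C ⊔ ¬E) ⊔ (∃r.¬A ⊓ ¬F)) possible
2. Hence b : (∃r.(C ⊔ ¬E) ⊔ (∃r.¬A ⊓ ¬F)): not entailed.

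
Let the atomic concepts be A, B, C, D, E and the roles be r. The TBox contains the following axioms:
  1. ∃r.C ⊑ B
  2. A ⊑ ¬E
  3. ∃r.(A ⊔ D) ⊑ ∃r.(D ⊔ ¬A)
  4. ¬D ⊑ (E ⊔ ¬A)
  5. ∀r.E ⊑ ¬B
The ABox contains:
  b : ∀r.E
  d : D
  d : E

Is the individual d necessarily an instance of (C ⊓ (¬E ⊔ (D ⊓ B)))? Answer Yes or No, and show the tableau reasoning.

No

1. d : (C ⊓ (¬E ⊔ (D ⊓ B)))?  L(d) = {D, E} ∪ {(¬C ⊔ (E ⊓ (¬D ⊔ ¬B)))}
   open: L(d) ⊇ {D, E, ¬A, ¬C, ∀r.(¬A ⊓ ¬D), …} (+ ∃-successors) — d ∉ (C ⊓ (¬E ⊔ (D ⊓ B))) possible
2. Hence d : (C ⊓ (¬E ⊔ (D ⊓ B))): not entailed.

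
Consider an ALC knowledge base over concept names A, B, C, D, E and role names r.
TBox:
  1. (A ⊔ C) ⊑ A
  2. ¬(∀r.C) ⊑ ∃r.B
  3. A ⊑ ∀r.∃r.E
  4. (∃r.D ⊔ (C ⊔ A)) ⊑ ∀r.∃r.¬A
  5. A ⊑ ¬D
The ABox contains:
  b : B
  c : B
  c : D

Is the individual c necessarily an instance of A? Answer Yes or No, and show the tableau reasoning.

1. c : A?  L(c) = {B, D} ∪ {¬A}
   open: L(c) ⊇ {B, D, ¬A, ¬C, ∀r.C, …} — c ∉ A possible
2. Hence c : A: not entailed.

No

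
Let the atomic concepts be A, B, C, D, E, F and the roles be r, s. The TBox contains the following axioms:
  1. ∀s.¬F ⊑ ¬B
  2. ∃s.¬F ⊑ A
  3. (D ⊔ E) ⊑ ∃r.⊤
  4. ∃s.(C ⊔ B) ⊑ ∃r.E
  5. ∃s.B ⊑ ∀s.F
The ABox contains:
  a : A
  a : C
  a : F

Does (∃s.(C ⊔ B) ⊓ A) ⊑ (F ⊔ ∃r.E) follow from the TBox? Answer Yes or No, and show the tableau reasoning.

1. (∃s.(C ⊔ B) ⊓ A) ⊑ (F ⊔ ∃r.E)  ⇔  ((∃s.(C ⊔ B) ⊓ A) ⊓ (¬F ⊓ ∀r.¬E)) unsat w.r.t. T
   all branches close; clash {E, ¬E} at an ∃-successor
2. Hence (∃s.(C ⊔ B) ⊓ A) ⊑ (F ⊔ ∃r.E): entailed.

Yes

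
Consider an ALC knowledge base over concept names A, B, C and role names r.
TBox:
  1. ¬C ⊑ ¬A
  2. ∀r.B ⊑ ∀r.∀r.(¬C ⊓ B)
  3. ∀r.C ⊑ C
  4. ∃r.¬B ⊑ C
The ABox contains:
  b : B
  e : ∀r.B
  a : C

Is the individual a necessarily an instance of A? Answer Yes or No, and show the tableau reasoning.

1. a : A?  L(a) = {C} ∪ {¬A}
   open: L(a) ⊇ {C, ¬A, ∃r.¬B} (+ ∃-successors) — a ∉ A possible
2. Hence a : A: not entailed.

No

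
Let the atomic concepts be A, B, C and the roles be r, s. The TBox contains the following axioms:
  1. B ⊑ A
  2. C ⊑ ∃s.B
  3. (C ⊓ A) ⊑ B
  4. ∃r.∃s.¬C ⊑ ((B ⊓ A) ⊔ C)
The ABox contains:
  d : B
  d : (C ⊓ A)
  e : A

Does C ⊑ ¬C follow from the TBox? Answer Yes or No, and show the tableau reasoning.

1. C ⊑ ¬C  ⇔  (C ⊓ C) unsat w.r.t. T
   apply at x₀: C⊑∃s.B
   open: L(x₀) ⊇ {C, ¬A, ¬B, ∀r.∀s.C, ∃s.B} (+ ∃-successors)
2. Hence C ⊑ ¬C: not entailed.

No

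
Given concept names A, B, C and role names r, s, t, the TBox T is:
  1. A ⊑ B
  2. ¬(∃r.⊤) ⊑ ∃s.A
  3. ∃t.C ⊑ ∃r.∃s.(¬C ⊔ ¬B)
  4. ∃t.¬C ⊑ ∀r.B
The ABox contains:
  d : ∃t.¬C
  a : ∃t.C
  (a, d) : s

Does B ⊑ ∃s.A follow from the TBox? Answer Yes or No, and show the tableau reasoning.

1. B ⊑ ∃s.A  ⇔  (B ⊓ ∀s.¬A) unsat w.r.t. T
   open: L(x₀) ⊇ {B, ∀s.¬A, ∀t.C, ∀t.¬C, ∃r.⊤} (+ ∃-successors)
2. Hence B ⊑ ∃s.A: not entailed.

No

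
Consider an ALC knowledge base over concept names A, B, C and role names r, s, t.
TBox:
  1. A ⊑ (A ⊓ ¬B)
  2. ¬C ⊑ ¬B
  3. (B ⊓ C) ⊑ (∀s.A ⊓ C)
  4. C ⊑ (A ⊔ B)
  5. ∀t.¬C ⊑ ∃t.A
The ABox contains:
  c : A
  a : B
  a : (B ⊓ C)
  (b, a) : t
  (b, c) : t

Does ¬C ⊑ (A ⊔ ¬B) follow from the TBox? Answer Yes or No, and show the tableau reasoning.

1. ¬C ⊑ (A ⊔ ¬B)  ⇔  (¬C ⊓ (¬A ⊓ B)) unsat w.r.t. T
   all branches close; clash {B, ¬B} at x₀
2. Hence ¬C ⊑ (A ⊔ ¬B): entailed.

Yes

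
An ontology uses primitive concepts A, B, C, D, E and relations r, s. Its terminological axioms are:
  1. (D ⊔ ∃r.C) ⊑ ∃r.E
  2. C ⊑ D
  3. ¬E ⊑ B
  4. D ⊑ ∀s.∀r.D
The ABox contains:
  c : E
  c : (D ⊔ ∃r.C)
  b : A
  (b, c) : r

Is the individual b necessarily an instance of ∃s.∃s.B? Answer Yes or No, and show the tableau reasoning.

1. b : ∃s.∃s.B?  L(b) = {A} ∪ {∀s.∀s.¬B}
   open: L(b) ⊇ {A, E, ¬C, ¬D, ∀r.¬C, …} — b ∉ ∃s.∃s.B possible
2. Hence b : ∃s.∃s.B: not entailed.

No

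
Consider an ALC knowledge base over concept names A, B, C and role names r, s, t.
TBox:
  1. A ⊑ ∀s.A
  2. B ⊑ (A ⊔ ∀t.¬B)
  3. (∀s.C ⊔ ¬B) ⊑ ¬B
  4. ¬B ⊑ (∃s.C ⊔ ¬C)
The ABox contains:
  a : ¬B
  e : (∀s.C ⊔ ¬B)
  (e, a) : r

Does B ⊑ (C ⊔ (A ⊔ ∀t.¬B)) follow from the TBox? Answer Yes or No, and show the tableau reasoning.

Yes

1. B ⊑ (C ⊔ (A ⊔ ∀t.¬B))  ⇔  (B ⊓ (¬C ⊓ (¬A ⊓ ∃t.B))) unsat w.r.t. T
   all branches close; clash {B, ¬B} at x₀
2. Hence B ⊑ (C ⊔ (A ⊔ ∀t.¬B)): entailed.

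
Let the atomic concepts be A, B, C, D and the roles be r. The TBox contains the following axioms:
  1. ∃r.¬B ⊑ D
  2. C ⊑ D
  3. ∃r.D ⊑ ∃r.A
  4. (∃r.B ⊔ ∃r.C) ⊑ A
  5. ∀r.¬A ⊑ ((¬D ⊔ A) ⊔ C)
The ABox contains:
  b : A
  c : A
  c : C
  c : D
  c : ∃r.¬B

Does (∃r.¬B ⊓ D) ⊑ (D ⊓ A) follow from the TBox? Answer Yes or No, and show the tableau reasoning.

1. (∃r.¬B ⊓ D) ⊑ (D ⊓ A)  ⇔  ((∃r.¬B ⊓ D) ⊓ (¬D ⊔ ¬A)) unsat w.r.t. T
   open: L(x₀) ⊇ {D, ¬A, ∀r.¬B, ∀r.¬C, ∀r.¬D, …} (+ ∃-successors)
2. Hence (∃r.¬B ⊓ D) ⊑ (D ⊓ A): not entailed.

No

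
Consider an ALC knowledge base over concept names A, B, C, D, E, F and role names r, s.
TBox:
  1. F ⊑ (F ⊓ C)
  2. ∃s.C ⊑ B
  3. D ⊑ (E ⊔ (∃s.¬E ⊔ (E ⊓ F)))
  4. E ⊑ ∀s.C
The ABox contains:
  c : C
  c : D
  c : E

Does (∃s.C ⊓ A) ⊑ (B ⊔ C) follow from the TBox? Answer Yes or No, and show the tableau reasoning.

1. (∃s.C ⊓ A) ⊑ (B ⊔ C)  ⇔  ((∃s.C ⊓ A) ⊓ (¬B ⊓ ¬C)) unsat w.r.t. T
   all branches close; clash {C, ¬C} at x₀
2. Hence (∃s.C ⊓ A) ⊑ (B ⊔ C): entailed.

Yes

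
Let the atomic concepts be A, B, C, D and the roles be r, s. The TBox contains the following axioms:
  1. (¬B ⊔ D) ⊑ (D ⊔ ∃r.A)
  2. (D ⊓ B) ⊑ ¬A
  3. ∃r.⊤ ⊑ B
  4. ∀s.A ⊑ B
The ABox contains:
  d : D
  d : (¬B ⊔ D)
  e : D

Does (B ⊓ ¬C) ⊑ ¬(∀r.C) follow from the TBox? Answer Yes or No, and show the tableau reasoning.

No

1. (B ⊓ ¬C) ⊑ ¬(∀r.C)  ⇔  ((B ⊓ ¬C) ⊓ ∀r.C) unsat w.r.t. T
   open: L(x₀) ⊇ {B, ¬C, ¬D, ∀r.C}
2. Hence (B ⊓ ¬C) ⊑ ¬(∀r.C): not entailed.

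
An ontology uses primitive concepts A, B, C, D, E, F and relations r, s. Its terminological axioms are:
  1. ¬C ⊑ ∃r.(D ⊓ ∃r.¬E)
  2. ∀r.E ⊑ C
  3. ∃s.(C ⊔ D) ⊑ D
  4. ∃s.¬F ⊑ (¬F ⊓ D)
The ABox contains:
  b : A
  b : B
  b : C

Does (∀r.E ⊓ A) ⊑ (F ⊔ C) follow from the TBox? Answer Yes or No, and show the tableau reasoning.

1. (∀r.E ⊓ A) ⊑ (F ⊔ C)  ⇔  ((∀r.E ⊓ A) ⊓ (¬F ⊓ ¬C)) unsat w.r.t. T
   all branches close; clash {C, ¬C} at x₀
2. Hence (∀r.E ⊓ A) ⊑ (F ⊔ C): entailed.

Yes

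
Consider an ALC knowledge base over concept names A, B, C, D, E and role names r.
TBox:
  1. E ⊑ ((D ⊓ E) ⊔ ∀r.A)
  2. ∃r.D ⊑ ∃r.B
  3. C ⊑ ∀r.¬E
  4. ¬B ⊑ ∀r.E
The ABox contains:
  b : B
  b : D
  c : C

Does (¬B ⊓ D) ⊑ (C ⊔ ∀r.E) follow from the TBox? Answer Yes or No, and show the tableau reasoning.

Yes

1. (¬B ⊓ D) ⊑ (C ⊔ ∀r.E)  ⇔  ((¬B ⊓ D) ⊓ (¬C ⊓ ∃r.¬E)) unsat w.r.t. T
   all branches close; clash {E, ¬E} at an ∃-successor
2. Hence (¬B ⊓ D) ⊑ (C ⊔ ∀r.E): entailed.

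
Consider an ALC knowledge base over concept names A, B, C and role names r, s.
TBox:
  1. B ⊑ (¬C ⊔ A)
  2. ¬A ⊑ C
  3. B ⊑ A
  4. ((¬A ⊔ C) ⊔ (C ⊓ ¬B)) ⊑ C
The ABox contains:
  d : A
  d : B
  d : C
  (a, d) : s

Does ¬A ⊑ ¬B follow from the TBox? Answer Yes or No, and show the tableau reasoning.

Yes

1. ¬A ⊑ ¬B  ⇔  (¬A ⊓ B) unsat w.r.t. T
   all branches close; clash {A, ¬A} at x₀
2. Hence ¬A ⊑ ¬B: entailed.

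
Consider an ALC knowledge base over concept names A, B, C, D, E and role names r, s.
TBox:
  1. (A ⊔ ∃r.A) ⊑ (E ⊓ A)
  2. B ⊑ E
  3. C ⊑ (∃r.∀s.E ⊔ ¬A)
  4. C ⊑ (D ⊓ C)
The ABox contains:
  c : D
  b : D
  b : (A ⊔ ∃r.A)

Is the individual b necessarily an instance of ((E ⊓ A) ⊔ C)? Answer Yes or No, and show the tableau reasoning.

Yes

1. b : ((E ⊓ A) ⊔ C)?  L(b) = {D, (A ⊔ ∃r.A)} ∪ {((¬E ⊔ ¬A) ⊓ ¬C)}
   clash {A, ¬A} at b — b ∈ ((E ⊓ A) ⊔ C)
2. Hence b : ((E ⊓ A) ⊔ C): entailed.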